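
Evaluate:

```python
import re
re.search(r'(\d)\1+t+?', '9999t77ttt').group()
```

After group 1 captures some text, `\1` only succeeds where that same text appears again.
`re.search` scans for the first position where the pattern succeeds.
The match spans [0:5] → '9999t'.
Captured: group 1 = '9'.

'9999t'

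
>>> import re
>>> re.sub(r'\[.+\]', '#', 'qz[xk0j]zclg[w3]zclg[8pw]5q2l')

Matches: at [2:25] → '[xk0j]zclg[w3]zclg[8pw]'.
Each match is replaced by '#'.

'qz#5q2l'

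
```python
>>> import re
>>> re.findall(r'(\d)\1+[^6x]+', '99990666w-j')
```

['9', '6']

A backreference is literal: `\1` must see the identical characters the first group matched.
Matches: at [0:5] match '99990', group 1 = '9'; at [5:11] match '666w-j', group 1 = '6'.
With a single group, `findall` returns only what that group captured — 2 items.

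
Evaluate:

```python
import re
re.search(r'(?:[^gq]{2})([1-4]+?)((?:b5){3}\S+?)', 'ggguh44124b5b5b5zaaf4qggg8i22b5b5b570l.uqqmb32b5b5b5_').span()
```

Lazy quantifiers expand one character at a time until the remainder of the pattern can match.
The match spans [3:17] → 'uh44124b5b5b5z'.

(3, 17)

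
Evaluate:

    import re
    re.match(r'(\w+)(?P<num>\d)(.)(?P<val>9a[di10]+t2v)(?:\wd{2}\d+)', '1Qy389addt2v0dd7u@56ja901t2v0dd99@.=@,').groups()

('1Qy', '3', '8', '9addt2v')

The pattern matches one or more of a word character (captured); then a digit (captured as 'num'); then any character (captured); then the literal '9a', then one or more of one of [di10], then the literal 't2v' (captured as 'val'); then a word character, then exactly 2 of the literal 'd', then one or more of a digit (non-capturing group).
With `match`, the pattern is implicitly anchored at the beginning.
The match spans [0:16] → '1Qy389addt2v0dd7'.
Captured: group 1 = '1Qy', group 2 = '3', group 3 = '8', group 4 = '9addt2v'.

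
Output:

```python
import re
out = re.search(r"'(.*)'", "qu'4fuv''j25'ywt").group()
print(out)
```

`re.search` tries every starting position until one works.
The match spans [2:13] → "'4fuv''j25'".
Captured: group 1 = "4fuv''j25".

'4fuv''j25'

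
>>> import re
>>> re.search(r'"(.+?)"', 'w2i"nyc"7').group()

'"nyc"'

The match spans [3:8] → '"nyc"'.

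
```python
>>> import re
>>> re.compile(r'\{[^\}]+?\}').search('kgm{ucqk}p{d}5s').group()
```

'{ucqk}'

`search` walks the string left to right and returns the first match it finds.
The match spans [3:9] → '{ucqk}'.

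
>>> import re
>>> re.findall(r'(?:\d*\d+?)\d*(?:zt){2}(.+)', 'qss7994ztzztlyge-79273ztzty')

`findall` collects group 1 from the one match (1 total).

['y']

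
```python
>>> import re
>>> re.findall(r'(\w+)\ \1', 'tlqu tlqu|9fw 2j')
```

['tlqu']

`\1` has to match the exact text group 1 already captured.
Walking the string: at [0:9] match 'tlqu tlqu', group 1 = 'tlqu'.
Because there's exactly one group, `findall` drops the full match and keeps group 1 from the one hit.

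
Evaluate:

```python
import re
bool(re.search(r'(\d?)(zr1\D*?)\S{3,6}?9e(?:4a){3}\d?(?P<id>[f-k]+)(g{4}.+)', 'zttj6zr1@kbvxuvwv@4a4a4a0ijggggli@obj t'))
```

False

Pattern: optionally a digit (captured); then the literal 'zr1', then zero or more of a non-digit (lazy) (captured); then 3 to 6 of a non-whitespace character (lazy), then the literal '9e', then the literal '4a' repeated 3 times; then optionally a digit; then one or more of a character in [f-k] (captured as 'id'); then exactly 4 of a literal 'g', then one or more of any character (captured).
Unlike `match`, `search` isn't anchored — it looks for the pattern anywhere in the string.
Here the pattern never matches, so the call returns None, and `bool(None)` is False.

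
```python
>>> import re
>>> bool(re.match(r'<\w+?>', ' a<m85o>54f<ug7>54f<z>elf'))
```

False

`re.match` won't scan ahead — the pattern has to work from the very first character.
Here the string doesn't start with a match, so the call returns None, and `bool(None)` is False.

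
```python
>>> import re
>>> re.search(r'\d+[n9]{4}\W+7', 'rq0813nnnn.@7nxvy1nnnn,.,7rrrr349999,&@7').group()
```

'0813nnnn.@7'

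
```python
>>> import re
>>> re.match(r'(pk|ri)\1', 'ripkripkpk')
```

`re.match` won't scan ahead — the pattern has to work from the very first character.
Here position 0 doesn't satisfy it, so the call returns None.

None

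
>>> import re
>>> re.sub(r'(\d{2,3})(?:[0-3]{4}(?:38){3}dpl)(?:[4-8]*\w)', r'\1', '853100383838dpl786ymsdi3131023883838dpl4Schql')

'85msdi3131023883838dpl4Schql'

Pattern: 2 to 3 of a digit (captured); then exactly 4 of a character in [0-3], then the literal '38' repeated 3 times, then the literal 'dpl' (non-capturing group); then zero or more of a character in [4-8], then a word character (non-capturing group).
The replacement refers to a captured group, so each match is rewritten using its own captured text.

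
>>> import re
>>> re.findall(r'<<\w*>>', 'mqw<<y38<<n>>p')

['<<n>>']

Since nothing is captured, `findall` lists the 1 matched substring directly.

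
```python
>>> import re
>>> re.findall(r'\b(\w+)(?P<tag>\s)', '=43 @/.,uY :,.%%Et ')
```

[('43', ' '), ('uY', ' '), ('Et', ' ')]

The pattern matches a word boundary (`\b`, zero-width); then one or more of a word character (captured); then whitespace (captured as 'tag').
Matches: at [1:4] match '43 ', groups = ('43', ' '); at [8:11] match 'uY ', groups = ('uY', ' '); at [16:19] match 'Et ', groups = ('Et', ' ').
Multiple groups make `findall` return tuples — one 2-tuple for each match.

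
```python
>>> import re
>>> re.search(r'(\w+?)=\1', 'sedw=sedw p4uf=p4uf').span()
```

(0, 9)

`\1` is not a pattern — it's the concrete string captured by group 1, re-applied verbatim.
`re.search` tries every starting position until one works.
The match spans [0:9] → 'sedw=sedw'.
Captured: group 1 = 'sedw'.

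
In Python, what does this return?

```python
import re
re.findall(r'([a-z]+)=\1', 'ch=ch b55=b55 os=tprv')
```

['ch']

`\1` has to match the exact text group 1 already captured.
Walking the string: at [0:5] match 'ch=ch', group 1 = 'ch'.
`findall` collects group 1 from the one match (1 total).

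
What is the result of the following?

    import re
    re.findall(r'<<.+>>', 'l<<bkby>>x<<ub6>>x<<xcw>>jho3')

Scanning left to right: at [1:25] → '<<bkby>>x<<ub6>>x<<xcw>>'.
`findall` yields the raw match text (1 of them) because the pattern has no groups.

['<<bkby>>x<<ub6>>x<<xcw>>']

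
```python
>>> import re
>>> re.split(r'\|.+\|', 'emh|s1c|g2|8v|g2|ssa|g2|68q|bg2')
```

['emh', 'bg2']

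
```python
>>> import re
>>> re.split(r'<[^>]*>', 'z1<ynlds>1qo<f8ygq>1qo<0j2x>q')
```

Each match becomes a cut point; 4 segments remain.

['z1', '1qo', '1qo', 'q']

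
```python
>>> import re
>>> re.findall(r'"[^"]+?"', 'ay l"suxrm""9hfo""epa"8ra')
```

['"suxrm"', '"9hfo"', '"epa"']

Matches: at [4:11] → '"suxrm"'; at [11:17] → '"9hfo"'; at [17:22] → '"epa"'.
`findall` yields the raw match text (3 of them) because the pattern has no groups.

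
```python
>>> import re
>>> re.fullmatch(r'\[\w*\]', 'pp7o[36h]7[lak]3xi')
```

None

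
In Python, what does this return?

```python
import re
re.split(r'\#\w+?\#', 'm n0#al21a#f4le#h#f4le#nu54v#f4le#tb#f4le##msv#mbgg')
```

['m n0', 'f4le', 'f4le', 'f4le', 'f4le#', 'mbgg']

Splitting on the pattern gives 6 pieces.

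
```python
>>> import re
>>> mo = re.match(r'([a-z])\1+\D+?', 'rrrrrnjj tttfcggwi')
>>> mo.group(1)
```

'r'

`\1` is not a pattern — it's the concrete string captured by group 1, re-applied verbatim.
`re.match` won't scan ahead — the pattern has to work from the very first character.
The match spans [0:6] → 'rrrrrn'.
Captured: group 1 = 'r'.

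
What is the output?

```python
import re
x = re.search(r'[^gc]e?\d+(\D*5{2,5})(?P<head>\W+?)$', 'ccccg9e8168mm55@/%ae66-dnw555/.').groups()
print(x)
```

('-dnw555', '/.')

The pattern matches any character except [gc], then optionally the literal 'e'; then one or more of a digit; then zero or more of a non-digit, then 2 to 5 of a literal '5' (captured); then one or more of a non-word character (lazy) (captured as 'head'); then anchored at the end.
`search` walks the string left to right and returns the first match it finds.
The match spans [18:31] → 'ae66-dnw555/.'.
Captured: group 1 = '-dnw555', group 2 = '/.'.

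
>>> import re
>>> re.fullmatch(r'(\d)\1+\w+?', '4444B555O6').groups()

('4',)

The match spans [0:10] → '4444B555O6'.
Captured: group 1 = '4'.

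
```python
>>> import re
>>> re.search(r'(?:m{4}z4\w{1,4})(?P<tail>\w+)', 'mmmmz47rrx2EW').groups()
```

Pattern: exactly 4 of the literal 'm', then the literal 'z4', then 1 to 4 of a word character (non-capturing group); then one or more of a word character (captured as 'tail').
Unlike `match`, `search` isn't anchored — it looks for the pattern anywhere in the string.
The match spans [0:13] → 'mmmmz47rrx2EW'.
Captured: group 1 = '2EW'.

('2EW',)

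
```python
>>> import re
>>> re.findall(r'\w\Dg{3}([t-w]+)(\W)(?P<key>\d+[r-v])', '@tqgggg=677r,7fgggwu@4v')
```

[('wu', '@', '4v')]

The pattern matches a word character, then a non-digit, then exactly 3 of a literal 'g'; then one or more of a character in [t-w] (captured); then a non-word character (captured); then one or more of a digit, then a character in [r-v] (captured as 'key').
`findall` packs the 3 group values into a tuple for every match.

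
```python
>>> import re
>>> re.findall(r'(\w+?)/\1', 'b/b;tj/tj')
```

['b', 'tj']

`\1` has to match the exact text group 1 already captured.
Walking the string: at [0:3] match 'b/b', group 1 = 'b'; at [4:9] match 'tj/tj', group 1 = 'tj'.
`findall` collects group 1 from each match (2 total).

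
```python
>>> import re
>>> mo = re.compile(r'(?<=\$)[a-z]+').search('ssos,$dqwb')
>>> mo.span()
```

The `(?=…)`/`(?<=…)` assertion just peeks at neighbouring text; it doesn't advance the match position.
`search` walks the string left to right and returns the first match it finds.
The match spans [6:10] → 'dqwb'.

(6, 10)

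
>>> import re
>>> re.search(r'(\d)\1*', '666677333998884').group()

'6666'

`\1` is not a pattern — it's the concrete string captured by group 1, re-applied verbatim.
`search` walks the string left to right and returns the first match it finds.
The match spans [0:4] → '6666'.
Captured: group 1 = '6'.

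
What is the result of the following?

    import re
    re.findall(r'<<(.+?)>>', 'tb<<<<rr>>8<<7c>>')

A `+?`/`*?`/`{m,n}?` starts at its minimum and grows only as far as needed for what follows to match.
With a single group, `findall` returns only what that group captured — 2 items.

['<<rr', '7c']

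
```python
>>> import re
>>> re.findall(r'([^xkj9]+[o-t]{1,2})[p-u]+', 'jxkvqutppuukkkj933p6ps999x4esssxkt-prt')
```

Because there's exactly one group, `findall` drops the full match and keeps group 1 from each hit.

['vqutpp', '33p6p', '4ess', 't-pr']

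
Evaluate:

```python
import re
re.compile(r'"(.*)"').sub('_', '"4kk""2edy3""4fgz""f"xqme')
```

'_xqme'

Matches: at [0:21] → '"4kk""2edy3""4fgz""f"'.
Each match is replaced by '_'.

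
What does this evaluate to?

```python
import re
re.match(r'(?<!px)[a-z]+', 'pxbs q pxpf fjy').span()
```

A negative assertion filters positions out without eating any characters.
`match` is anchored at position 0; if the pattern doesn't fit there, it returns None.
The match spans [0:4] → 'pxbs'.

(0, 4)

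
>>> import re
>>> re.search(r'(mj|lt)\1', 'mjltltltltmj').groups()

('lt',)

`\1` has to match the exact text group 1 already captured.
Unlike `match`, `search` isn't anchored — it looks for the pattern anywhere in the string.
The match spans [2:6] → 'ltlt'.
Captured: group 1 = 'lt'.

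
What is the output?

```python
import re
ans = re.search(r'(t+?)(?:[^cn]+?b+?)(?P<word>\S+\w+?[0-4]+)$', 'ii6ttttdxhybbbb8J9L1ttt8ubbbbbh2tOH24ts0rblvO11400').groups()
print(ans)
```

This matches one or more of a literal 't' (lazy) (captured); then one or more of any character except [cn] (lazy), then one or more of a literal 'b' (lazy) (non-capturing group); then one or more of a non-whitespace character, then one or more of a word character (lazy), then one or more of a character in [0-4] (captured as 'word'); then anchored at the end.
A non-greedy quantifier consumes as few characters as it can — just enough that the remainder of the pattern still matches from where it stops; whatever follows it matches normally.
Unlike `match`, `search` isn't anchored — it looks for the pattern anywhere in the string.
The match spans [3:50] → 'ttttdxhybbbb8J9L1ttt8ubbbbbh2tOH24ts0rblvO11400'.
Captured: group 1 = 't', group 2 = 'bbb8J9L1ttt8ubbbbbh2tOH24ts0rblvO11400'.

('t', 'bbb8J9L1ttt8ubbbbbh2tOH24ts0rblvO11400')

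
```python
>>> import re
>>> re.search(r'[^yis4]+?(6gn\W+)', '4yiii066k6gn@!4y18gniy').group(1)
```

The pattern matches one or more of any character except [yis4] (lazy); then the literal '6gn', then one or more of a non-word character (captured).
Unlike `match`, `search` isn't anchored — it looks for the pattern anywhere in the string.
The match spans [5:14] → '066k6gn@!'.
Captured: group 1 = '6gn@!'.

'6gn@!'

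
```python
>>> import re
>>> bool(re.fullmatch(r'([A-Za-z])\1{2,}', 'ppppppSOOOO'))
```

A backreference is literal: `\1` must see the identical characters the first group matched.
For `fullmatch`, every character of the input must be accounted for by the pattern.
Here there's no way to consume every character, so the call returns None, and `bool(None)` is False.

False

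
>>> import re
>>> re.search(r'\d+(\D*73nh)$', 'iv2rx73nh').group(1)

'rx73nh'

The match spans [2:9] → '2rx73nh'.
Captured: group 1 = 'rx73nh'.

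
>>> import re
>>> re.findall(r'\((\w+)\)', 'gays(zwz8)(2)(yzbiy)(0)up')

['zwz8', '2', 'yzbiy', '0']

Matches: at [4:10] match '(zwz8)', group 1 = 'zwz8'; at [10:13] match '(2)', group 1 = '2'; at [13:20] match '(yzbiy)', group 1 = 'yzbiy'; at [20:23] match '(0)', group 1 = '0'.
With a single group, `findall` returns only what that group captured — 4 items.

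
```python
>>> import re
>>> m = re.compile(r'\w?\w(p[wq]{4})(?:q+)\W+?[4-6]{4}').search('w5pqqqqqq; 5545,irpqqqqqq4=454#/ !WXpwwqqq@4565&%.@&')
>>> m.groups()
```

Pattern: optionally a word character, then a word character; then the literal 'p', then exactly 4 of one of [wq] (captured); then one or more of a literal 'q' (non-capturing group); then one or more of a non-word character (lazy), then exactly 4 of a character in [4-6].
`search` walks the string left to right and returns the first match it finds.
The match spans [0:15] → 'w5pqqqqqq; 5545'.
Captured: group 1 = 'pqqqq'.

('pqqqq',)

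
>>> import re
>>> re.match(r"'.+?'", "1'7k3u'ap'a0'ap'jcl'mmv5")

None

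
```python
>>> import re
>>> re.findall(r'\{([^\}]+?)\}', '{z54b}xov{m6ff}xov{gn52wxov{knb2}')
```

One capturing group, so `findall` returns just the captured substring from each match — 3 in all.

['z54b', 'm6ff', 'gn52wxov{knb2']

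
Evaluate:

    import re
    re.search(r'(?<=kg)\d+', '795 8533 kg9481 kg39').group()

'9481'

Because the assertion is zero-width, the text it checks is not consumed and won't appear in the result.
`search` walks the string left to right and returns the first match it finds.
The match spans [11:15] → '9481'.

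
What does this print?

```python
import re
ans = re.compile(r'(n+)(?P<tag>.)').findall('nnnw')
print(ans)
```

The pattern matches one or more of a literal 'n' (captured); then any character (captured as 'tag').
Walking the string: at [0:4] match 'nnnw', groups = ('nnn', 'w').
2 groups means the one result is a tuple of 2 captured strings — 1 here.

[('nnn', 'w')]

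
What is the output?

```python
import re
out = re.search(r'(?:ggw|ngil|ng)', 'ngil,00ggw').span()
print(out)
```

Alternation tries branches left to right and keeps the first one that lets the overall match succeed at that position.
The match spans [0:4] → 'ngil'.

(0, 4)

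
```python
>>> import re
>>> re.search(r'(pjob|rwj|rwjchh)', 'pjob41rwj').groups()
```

('pjob',)

`re.search` tries every starting position until one works.
The match spans [0:4] → 'pjob'.
Captured: group 1 = 'pjob'.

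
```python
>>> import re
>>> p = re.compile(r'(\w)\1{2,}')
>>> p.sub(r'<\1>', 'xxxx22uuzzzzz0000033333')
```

The backreference `\1` re-matches whatever the first group consumed, character for character.
Matches: at [0:4] → 'xxxx'; at [8:13] → 'zzzzz'; at [13:18] → '00000'; at [18:23] → '33333'.
The replacement refers to a captured group, so each match is rewritten using its own captured text.

'<x>22uu<z><0><3>'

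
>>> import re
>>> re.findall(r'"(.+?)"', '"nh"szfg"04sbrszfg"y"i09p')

['nh', '04sbrszfg']

With the lazy modifier that quantifier settles for the fewest repetitions that let the rest of the pattern succeed (the atoms after it are unaffected and can still be greedy).
Because there's exactly one group, `findall` drops the full match and keeps group 1 from each hit.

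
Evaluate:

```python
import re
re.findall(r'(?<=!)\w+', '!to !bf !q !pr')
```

Lookahead/lookbehind check context without consuming it, so the matched span excludes the asserted characters.
Walking the string: at [1:3] → 'to'; at [5:7] → 'bf'; at [9:10] → 'q'; at [12:14] → 'pr'.
No capturing groups, so `findall` returns the 4 full match strings.

['to', 'bf', 'q', 'pr']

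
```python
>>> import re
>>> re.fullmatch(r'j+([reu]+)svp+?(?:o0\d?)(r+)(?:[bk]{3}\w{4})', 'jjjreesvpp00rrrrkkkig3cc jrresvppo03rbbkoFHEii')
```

None

This matches one or more of a literal 'j'; then one or more of one of [reu] (captured); then the literal 'sv', then one or more of the literal 'p' (lazy); then the literal 'o0', then optionally a digit (non-capturing group); then one or more of a literal 'r' (captured); then exactly 3 of one of [bk], then exactly 4 of a word character (non-capturing group).
For `fullmatch`, every character of the input must be accounted for by the pattern.
Here the pattern can't cover the whole string, so the call returns None.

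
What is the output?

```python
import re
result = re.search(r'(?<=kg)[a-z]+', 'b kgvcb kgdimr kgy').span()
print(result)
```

Because the assertion is zero-width, the text it checks is not consumed and won't appear in the result.
The match spans [4:7] → 'vcb'.

(4, 7)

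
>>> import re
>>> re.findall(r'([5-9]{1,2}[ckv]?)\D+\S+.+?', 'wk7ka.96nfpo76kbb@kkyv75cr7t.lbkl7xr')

The pattern matches 1 to 2 of a character in [5-9], then optionally one of [ckv] (captured); then one or more of a non-digit; then one or more of a non-whitespace character; then one or more of any character (lazy).
Walking the string: at [2:36] match '7ka.96nfpo76kbb@kkyv75cr7t.lbkl7xr', group 1 = '7k'.
`findall` collects group 1 from the one match (1 total).

['7k']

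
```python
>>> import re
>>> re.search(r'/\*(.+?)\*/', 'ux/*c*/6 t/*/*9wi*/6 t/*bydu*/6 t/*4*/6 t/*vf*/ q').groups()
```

The match spans [2:7] → '/*c*/'.
Captured: group 1 = 'c'.

('c',)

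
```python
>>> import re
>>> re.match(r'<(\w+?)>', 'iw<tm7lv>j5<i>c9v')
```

`match` is anchored at position 0; if the pattern doesn't fit there, it returns None.
Here the pattern fails at index 0, so the call returns None.

None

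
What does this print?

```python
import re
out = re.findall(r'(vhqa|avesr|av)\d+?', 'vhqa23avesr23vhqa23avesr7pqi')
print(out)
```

With a single group, `findall` returns only what that group captured — 4 items.

['vhqa', 'avesr', 'vhqa', 'avesr']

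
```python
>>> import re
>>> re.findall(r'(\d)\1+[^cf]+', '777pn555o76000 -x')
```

`\1` is not a pattern — it's the concrete string captured by group 1, re-applied verbatim.
Matches: at [0:17] match '777pn555o76000 -x', group 1 = '7'.
`findall` collects group 1 from the one match (1 total).

['7']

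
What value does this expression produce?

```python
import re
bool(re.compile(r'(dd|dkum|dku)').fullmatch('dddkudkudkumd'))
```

False

`re.fullmatch` requires the pattern to consume the entire string.
Here there's no way to consume every character, so the call returns None, and `bool(None)` is False.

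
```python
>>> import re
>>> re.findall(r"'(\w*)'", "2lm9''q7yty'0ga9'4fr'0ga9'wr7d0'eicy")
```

['', '0ga9', '0ga9']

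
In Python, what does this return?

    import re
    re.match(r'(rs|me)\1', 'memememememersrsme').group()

'meme'

`\1` has to match the exact text group 1 already captured.
`re.match` won't scan ahead — the pattern has to work from the very first character.
The match spans [0:4] → 'meme'.
Captured: group 1 = 'me'.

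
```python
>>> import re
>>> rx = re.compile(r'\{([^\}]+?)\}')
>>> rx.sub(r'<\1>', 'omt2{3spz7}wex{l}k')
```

`\1` in the replacement pulls in group 1's text for each match.

'omt2<3spz7>wex<l>k'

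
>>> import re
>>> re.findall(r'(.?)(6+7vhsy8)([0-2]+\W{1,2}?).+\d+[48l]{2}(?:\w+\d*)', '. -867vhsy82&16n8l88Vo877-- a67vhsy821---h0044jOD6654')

[('8', '67vhsy8', '2&')]

The pattern matches optionally any character (captured); then one or more of the literal '6', then the literal '7vh', then the literal 'sy8' (captured); then one or more of a character in [0-2], then 1 to 2 of a non-word character (lazy) (captured); then one or more of any character, then one or more of a digit, then exactly 2 of one of [48l]; then one or more of a word character, then zero or more of a digit (non-capturing group).
Walking the string: at [3:53] match '867vhsy82&16n8l88Vo877-- a67vhsy821---h0044jOD6654', groups = ('8', '67vhsy8', '2&').
`findall` packs the 3 group values into a tuple for every match.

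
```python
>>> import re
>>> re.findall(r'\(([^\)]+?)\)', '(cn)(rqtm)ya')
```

Matches: at [0:4] match '(cn)', group 1 = 'cn'; at [4:10] match '(rqtm)', group 1 = 'rqtm'.
`findall` collects group 1 from each match (2 total).

['cn', 'rqtm']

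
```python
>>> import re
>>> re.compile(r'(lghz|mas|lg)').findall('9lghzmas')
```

['lghz', 'mas']

`|` is ordered: at each position the engine commits to the first alternative that works.
Matches: at [1:5] match 'lghz', group 1 = 'lghz'; at [5:8] match 'mas', group 1 = 'mas'.
`findall` collects group 1 from each match (2 total).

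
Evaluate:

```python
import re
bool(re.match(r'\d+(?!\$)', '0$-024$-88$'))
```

Because the assertion is negative and zero-width, positions next to the forbidden text are skipped.
With `match`, the pattern is implicitly anchored at the beginning.
Here the string doesn't start with a match, so the call returns None, and `bool(None)` is False.

False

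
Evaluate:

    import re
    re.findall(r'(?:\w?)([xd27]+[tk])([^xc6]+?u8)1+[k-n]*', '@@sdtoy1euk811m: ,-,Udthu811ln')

This matches optionally a word character (non-capturing group); then one or more of one of [xd27], then one of [tk] (captured); then one or more of any character except [xc6] (lazy), then the literal 'u8' (captured); then one or more of a literal '1'; then zero or more of a character in [k-n].
Scanning left to right: at [2:30] match 'sdtoy1euk811m: ,-,Udthu811ln', groups = ('dt', 'oy1euk811m: ,-,Udthu8').
Multiple groups make `findall` return tuples — one 2-tuple for the one match.

[('dt', 'oy1euk811m: ,-,Udthu8')]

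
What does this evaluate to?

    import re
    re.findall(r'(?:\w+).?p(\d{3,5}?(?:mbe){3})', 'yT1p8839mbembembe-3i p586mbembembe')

The pattern matches one or more of a word character (non-capturing group); then optionally any character, then a literal 'p'; then 3 to 5 of a digit (lazy), then the literal 'mbe' repeated 3 times (captured).
One capturing group, so `findall` returns just the captured substring from each match — 2 in all.

['8839mbembembe', '586mbembembe']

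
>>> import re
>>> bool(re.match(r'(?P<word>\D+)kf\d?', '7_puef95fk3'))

The pattern matches one or more of a non-digit (captured as 'word'); then the literal 'kf', then optionally a digit.
`match` is anchored at position 0; if the pattern doesn't fit there, it returns None.
Here the string doesn't start with a match, so the call returns None, and `bool(None)` is False.

False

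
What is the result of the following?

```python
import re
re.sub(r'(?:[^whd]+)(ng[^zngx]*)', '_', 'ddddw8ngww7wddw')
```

'ddddw_'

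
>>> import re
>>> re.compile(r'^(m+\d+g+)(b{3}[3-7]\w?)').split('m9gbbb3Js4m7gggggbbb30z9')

['', 'm9g', 'bbb3J', 's4m7gggggbbb30z9']

The pattern matches anchored at the start of the string; then one or more of a literal 'm', then one or more of a digit, then one or more of a literal 'g' (captured); then exactly 3 of the literal 'b', then a character in [3-7], then optionally a word character (captured).
Matches to split on: at [0:8] → 'm9gbbb3J'.
With a capturing group present, the delimiter's captured portion is kept in the result list.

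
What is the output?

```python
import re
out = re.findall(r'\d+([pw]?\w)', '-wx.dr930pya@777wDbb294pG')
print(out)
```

['py', 'wD', 'pG']

Pattern: one or more of a digit; then optionally one of [pw], then a word character (captured).
Walking the string: at [6:11] match '930py', group 1 = 'py'; at [13:18] match '777wD', group 1 = 'wD'; at [20:25] match '294pG', group 1 = 'pG'.
With a single group, `findall` returns only what that group captured — 3 items.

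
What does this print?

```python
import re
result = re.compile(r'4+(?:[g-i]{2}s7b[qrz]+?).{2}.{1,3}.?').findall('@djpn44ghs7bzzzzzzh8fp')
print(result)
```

Lazy quantifiers expand one character at a time until the remainder of the pattern can match.
No capturing groups, so `findall` returns the 1 full match string.

['44ghs7bzzzzzzh']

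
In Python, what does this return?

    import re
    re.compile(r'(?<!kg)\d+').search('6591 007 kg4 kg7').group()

A negative assertion filters positions out without eating any characters.
`re.search` tries every starting position until one works.
The match spans [0:4] → '6591'.

'6591'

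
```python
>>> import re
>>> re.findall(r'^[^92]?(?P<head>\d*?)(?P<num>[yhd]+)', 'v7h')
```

[('7', 'h')]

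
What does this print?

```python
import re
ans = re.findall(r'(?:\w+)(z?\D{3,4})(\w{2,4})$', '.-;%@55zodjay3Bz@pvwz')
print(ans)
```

This matches one or more of a word character (non-capturing group); then optionally the literal 'z', then 3 to 4 of a non-digit (captured); then 2 to 4 of a word character (captured); then anchored at the end.
Walking the string: at [5:21] match '55zodjay3Bz@pvwz', groups = ('@pv', 'wz').
`findall` packs the 2 group values into a tuple for every match.

[('@pv', 'wz')]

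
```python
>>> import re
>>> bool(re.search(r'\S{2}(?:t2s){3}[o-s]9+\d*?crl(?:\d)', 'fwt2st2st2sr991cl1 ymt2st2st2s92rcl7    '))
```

This matches exactly 2 of a non-whitespace character, then the literal 't2s' repeated 3 times; then a character in [o-s], then one or more of a literal '9'; then zero or more of a digit (lazy), then the literal 'crl'; then a digit (non-capturing group).
`re.search` tries every starting position until one works.
Here no position works, so the call returns None, and `bool(None)` is False.

False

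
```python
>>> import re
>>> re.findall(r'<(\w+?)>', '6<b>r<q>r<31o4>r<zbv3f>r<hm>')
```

['b', 'q', '31o4', 'zbv3f', 'hm']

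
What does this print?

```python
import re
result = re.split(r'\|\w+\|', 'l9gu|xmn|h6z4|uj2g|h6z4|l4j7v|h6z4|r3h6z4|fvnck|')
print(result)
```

Splitting on the pattern gives 5 pieces.

['l9gu', 'h6z4', 'h6z4', 'h6z4', 'fvnck|']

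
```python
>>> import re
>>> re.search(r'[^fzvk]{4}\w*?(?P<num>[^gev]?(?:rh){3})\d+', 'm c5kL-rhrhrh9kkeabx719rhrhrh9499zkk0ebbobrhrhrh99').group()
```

'm c5kL-rhrhrh9'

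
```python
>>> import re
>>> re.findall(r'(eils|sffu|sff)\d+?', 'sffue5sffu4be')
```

['sffu']

Matches: at [6:11] match 'sffu4', group 1 = 'sffu'.
Because there's exactly one group, `findall` drops the full match and keeps group 1 from the one hit.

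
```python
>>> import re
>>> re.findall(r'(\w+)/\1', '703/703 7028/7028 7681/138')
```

['703', '7028', '1']

A backreference is literal: `\1` must see the identical characters the first group matched.
Scanning left to right: at [0:7] match '703/703', group 1 = '703'; at [8:17] match '7028/7028', group 1 = '7028'; at [21:24] match '1/1', group 1 = '1'.
Because there's exactly one group, `findall` drops the full match and keeps group 1 from each hit.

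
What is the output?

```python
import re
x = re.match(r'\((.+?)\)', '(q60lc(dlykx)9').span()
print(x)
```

`re.match` only tries the pattern at the start of the string.
The match spans [0:13] → '(q60lc(dlykx)'.

(0, 13)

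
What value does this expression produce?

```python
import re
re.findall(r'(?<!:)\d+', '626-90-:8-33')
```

The negative lookahead/lookbehind blocks any match where the forbidden context is present.
Matches: at [0:3] → '626'; at [4:6] → '90'; at [10:12] → '33'.
`findall` yields the raw match text (3 of them) because the pattern has no groups.

['626', '90', '33']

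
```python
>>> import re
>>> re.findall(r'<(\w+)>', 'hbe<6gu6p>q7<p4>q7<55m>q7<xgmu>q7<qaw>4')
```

One capturing group, so `findall` returns just the captured substring from each match — 5 in all.

['6gu6p', 'p4', '55m', 'xgmu', 'qaw']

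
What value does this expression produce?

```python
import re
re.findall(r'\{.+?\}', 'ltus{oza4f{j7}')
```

Since nothing is captured, `findall` lists the 1 matched substring directly.

['{oza4f{j7}']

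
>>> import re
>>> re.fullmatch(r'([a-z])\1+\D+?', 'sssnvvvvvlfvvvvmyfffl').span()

(0, 21)

A backreference is literal: `\1` must see the identical characters the first group matched.
`re.fullmatch` is like wrapping the pattern in `^…$` (in single-line mode).
The match spans [0:21] → 'sssnvvvvvlfvvvvmyfffl'.
Captured: group 1 = 's'.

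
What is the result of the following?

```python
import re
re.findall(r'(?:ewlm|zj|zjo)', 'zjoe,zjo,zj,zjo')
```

`|` is ordered: at each position the engine commits to the first alternative that works.
Since nothing is captured, `findall` lists the 4 matched substrings directly.

['zj', 'zj', 'zj', 'zj']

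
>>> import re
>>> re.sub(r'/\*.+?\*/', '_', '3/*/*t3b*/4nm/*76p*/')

'3_4nm_'

`sub` substitutes '_' at each match site.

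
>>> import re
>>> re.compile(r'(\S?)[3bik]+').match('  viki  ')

Pattern: optionally a non-whitespace character (captured); then one or more of one of [3bik].
With `match`, the pattern is implicitly anchored at the beginning.
Here the pattern fails at index 0, so the call returns None.

None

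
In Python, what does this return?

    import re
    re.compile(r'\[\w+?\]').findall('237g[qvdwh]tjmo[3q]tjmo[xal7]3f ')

['[qvdwh]', '[3q]', '[xal7]']

No capturing groups, so `findall` returns the 3 full match strings.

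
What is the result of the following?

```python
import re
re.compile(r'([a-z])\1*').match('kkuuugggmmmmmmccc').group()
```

'kk'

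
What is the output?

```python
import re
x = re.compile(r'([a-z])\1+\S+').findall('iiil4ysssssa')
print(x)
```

A backreference is literal: `\1` must see the identical characters the first group matched.
Walking the string: at [0:12] match 'iiil4ysssssa', group 1 = 'i'.
One capturing group, so `findall` returns just the captured substring from the one match — 1 in all.

['i']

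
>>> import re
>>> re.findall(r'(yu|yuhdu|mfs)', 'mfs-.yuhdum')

['mfs', 'yu']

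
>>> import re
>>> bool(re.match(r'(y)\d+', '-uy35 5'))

False

Pattern: a literal 'y' (captured); then one or more of a digit.
`re.match` only tries the pattern at the start of the string.
Here position 0 doesn't satisfy it, so the call returns None, and `bool(None)` is False.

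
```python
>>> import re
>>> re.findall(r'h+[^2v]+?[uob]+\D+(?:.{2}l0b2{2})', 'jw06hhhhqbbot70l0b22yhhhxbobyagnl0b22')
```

['hhhhqbbot70l0b22', 'hhhxbobyagnl0b22']

The pattern matches one or more of the literal 'h', then one or more of any character except [2v] (lazy), then one or more of one of [uob]; then one or more of a non-digit; then exactly 2 of any character, then the literal 'l0b', then exactly 2 of a literal '2' (non-capturing group).
Scanning left to right: at [4:20] → 'hhhhqbbot70l0b22'; at [21:37] → 'hhhxbobyagnl0b22'.
No capturing groups, so `findall` returns the 2 full match strings.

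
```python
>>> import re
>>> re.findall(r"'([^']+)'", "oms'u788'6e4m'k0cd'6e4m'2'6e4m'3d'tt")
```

Matches: at [3:9] match "'u788'", group 1 = 'u788'; at [13:19] match "'k0cd'", group 1 = 'k0cd'; at [23:26] match "'2'", group 1 = '2'; at [30:34] match "'3d'", group 1 = '3d'.
`findall` collects group 1 from each match (4 total).

['u788', 'k0cd', '2', '3d']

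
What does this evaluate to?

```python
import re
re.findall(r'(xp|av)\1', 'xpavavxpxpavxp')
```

`\1` is not a pattern — it's the concrete string captured by group 1, re-applied verbatim.
Walking the string: at [2:6] match 'avav', group 1 = 'av'; at [6:10] match 'xpxp', group 1 = 'xp'.
Because there's exactly one group, `findall` drops the full match and keeps group 1 from each hit.

['av', 'xp']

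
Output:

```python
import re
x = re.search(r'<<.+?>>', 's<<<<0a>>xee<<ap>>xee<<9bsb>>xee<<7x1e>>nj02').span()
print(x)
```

(1, 9)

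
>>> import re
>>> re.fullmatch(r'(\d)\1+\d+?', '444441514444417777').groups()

`\1` is not a pattern — it's the concrete string captured by group 1, re-applied verbatim.
`re.fullmatch` requires the pattern to consume the entire string.
The match spans [0:18] → '444441514444417777'.
Captured: group 1 = '4'.

('4',)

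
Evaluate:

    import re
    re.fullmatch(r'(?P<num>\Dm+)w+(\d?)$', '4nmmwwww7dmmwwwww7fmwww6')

`re.fullmatch` requires the pattern to consume the entire string.
Here the pattern can't cover the whole string, so the call returns None.

None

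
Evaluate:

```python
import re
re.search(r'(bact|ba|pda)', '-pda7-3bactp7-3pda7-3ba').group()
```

'pda'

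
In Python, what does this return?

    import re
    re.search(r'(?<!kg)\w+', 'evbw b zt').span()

(0, 4)

The negative lookahead/lookbehind blocks any match where the forbidden context is present.
`re.search` scans for the first position where the pattern succeeds.
The match spans [0:4] → 'evbw'.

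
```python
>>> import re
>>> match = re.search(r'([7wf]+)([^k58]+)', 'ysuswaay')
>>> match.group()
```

'waay'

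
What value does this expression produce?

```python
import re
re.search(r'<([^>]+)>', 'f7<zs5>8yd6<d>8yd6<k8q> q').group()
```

`re.search` scans for the first position where the pattern succeeds.
The match spans [2:7] → '<zs5>'.
Captured: group 1 = 'zs5'.

'<zs5>'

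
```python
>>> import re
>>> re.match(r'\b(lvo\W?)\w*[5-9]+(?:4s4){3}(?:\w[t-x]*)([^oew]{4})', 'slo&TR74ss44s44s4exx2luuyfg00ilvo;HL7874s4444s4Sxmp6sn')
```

`match` is anchored at position 0; if the pattern doesn't fit there, it returns None.
Here the pattern fails at index 0, so the call returns None.

None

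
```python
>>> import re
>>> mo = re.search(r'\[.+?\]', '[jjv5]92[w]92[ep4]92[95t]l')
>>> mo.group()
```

'[jjv5]'

Because the quantifier is non-greedy, it stops expanding at the earliest point where the rest of the pattern can succeed.
The match spans [0:6] → '[jjv5]'.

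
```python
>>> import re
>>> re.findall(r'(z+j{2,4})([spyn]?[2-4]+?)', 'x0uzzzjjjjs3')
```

[('zzzjjjj', 's3')]

This matches one or more of a literal 'z', then 2 to 4 of the literal 'j' (captured); then optionally one of [spyn], then one or more of a character in [2-4] (lazy) (captured).
Scanning left to right: at [3:12] match 'zzzjjjjs3', groups = ('zzzjjjj', 's3').
`findall` packs the 2 group values into a tuple for every match.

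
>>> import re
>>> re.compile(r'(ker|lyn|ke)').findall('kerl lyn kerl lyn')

['ker', 'lyn', 'ker', 'lyn']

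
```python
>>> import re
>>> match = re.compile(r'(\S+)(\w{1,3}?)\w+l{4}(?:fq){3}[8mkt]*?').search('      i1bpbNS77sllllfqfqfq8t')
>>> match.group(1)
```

'i1bpbNS7'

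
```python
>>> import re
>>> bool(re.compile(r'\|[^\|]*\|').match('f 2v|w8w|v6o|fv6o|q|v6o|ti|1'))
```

`re.match` won't scan ahead — the pattern has to work from the very first character.
Here position 0 doesn't satisfy it, so the call returns None, and `bool(None)` is False.

False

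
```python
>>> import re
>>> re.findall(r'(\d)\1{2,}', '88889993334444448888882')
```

['8', '9', '3', '4', '8']

`\1` is not a pattern — it's the concrete string captured by group 1, re-applied verbatim.
Matches: at [0:4] match '8888', group 1 = '8'; at [4:7] match '999', group 1 = '9'; at [7:10] match '333', group 1 = '3'; at [10:16] match '444444', group 1 = '4'; at [16:22] match '888888', group 1 = '8'.
`findall` collects group 1 from each match (5 total).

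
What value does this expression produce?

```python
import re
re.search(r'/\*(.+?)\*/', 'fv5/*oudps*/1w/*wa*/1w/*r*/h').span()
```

(3, 12)

With the lazy modifier that quantifier settles for the fewest repetitions that let the rest of the pattern succeed (the atoms after it are unaffected and can still be greedy).
The match spans [3:12] → '/*oudps*/'.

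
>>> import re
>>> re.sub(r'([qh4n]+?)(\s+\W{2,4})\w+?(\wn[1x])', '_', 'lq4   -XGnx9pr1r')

This matches one or more of one of [qh4n] (lazy) (captured); then one or more of whitespace, then 2 to 4 of a non-word character (captured); then one or more of a word character (lazy); then a word character, then the literal 'n', then one of [1x] (captured).
Matches: at [1:11] → 'q4   -XGnx'.
Each match is replaced by '_'.

'l_9pr1r'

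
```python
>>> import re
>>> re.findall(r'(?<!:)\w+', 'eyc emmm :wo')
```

['eyc', 'emmm', 'o']

The negative lookahead/lookbehind blocks any match where the forbidden context is present.
No capturing groups, so `findall` returns the 3 full match strings.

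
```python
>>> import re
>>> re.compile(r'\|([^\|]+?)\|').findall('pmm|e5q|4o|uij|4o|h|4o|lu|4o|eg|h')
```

['e5q', 'uij', 'h', 'lu', 'eg']

Because there's exactly one group, `findall` drops the full match and keeps group 1 from each hit.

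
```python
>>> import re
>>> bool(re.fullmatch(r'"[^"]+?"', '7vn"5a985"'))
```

False

`re.fullmatch` is like wrapping the pattern in `^…$` (in single-line mode).
Here the pattern can't cover the whole string, so the call returns None, and `bool(None)` is False.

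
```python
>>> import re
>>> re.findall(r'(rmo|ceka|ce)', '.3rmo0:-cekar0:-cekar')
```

Branches in `(...|...)` are attempted left-to-right; the first branch that allows the whole pattern to succeed is taken.
`findall` collects group 1 from each match (3 total).

['rmo', 'ceka', 'ceka']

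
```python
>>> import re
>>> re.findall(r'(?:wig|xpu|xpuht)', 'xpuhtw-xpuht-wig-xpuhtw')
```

`|` is ordered: at each position the engine commits to the first alternative that works.
Walking the string: at [0:3] → 'xpu'; at [7:10] → 'xpu'; at [13:16] → 'wig'; at [17:20] → 'xpu'.
No capturing groups, so `findall` returns the 4 full match strings.

['xpu', 'xpu', 'wig', 'xpu']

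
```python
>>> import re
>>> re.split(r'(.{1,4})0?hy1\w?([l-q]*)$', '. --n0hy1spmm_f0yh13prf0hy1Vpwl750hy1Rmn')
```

['. --n0hy1spmm_f0yh13prf0hy1Vp', 'wl75', 'mn', '']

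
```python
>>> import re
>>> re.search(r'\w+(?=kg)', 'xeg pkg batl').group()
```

Lookahead/lookbehind check context without consuming it, so the matched span excludes the asserted characters.
`re.search` tries every starting position until one works.
The match spans [4:5] → 'p'.

'p'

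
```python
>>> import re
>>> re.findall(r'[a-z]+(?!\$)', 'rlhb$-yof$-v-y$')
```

Because the assertion is negative and zero-width, positions next to the forbidden text are skipped.
With no groups in the pattern, `findall` gives back each whole match — 3 here.

['rlh', 'yo', 'v']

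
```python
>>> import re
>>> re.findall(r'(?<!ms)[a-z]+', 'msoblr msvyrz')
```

['msoblr', 'msvyrz']

A negative assertion filters positions out without eating any characters.
Scanning left to right: at [0:6] → 'msoblr'; at [7:13] → 'msvyrz'.
`findall` yields the raw match text (2 of them) because the pattern has no groups.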